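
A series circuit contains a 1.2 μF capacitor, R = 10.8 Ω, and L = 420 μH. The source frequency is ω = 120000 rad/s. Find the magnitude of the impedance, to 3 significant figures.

X_L = ωL = 50.4 Ω
X_C = 1/(ωC) = 6.94 Ω
Net reactance X = X_L − X_C = 43.5 Ω
Z = 10.8 + j43.5 Ω
|Z| = √(10.8² + 43.5²) = 44.8 Ω

44.8 Ω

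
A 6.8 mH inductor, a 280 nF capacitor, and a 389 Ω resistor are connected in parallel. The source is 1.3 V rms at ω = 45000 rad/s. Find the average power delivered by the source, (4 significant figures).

X_L = ωL = 306.0 Ω
X_C = 1/(ωC) = 79.37 Ω
Parallel: admittances add. Y = 1/R + 1/(jωL) + jωC
Y = (0.002571 + j0.009332) S
|Y| = 0.009680 S → |Z| = 1/|Y| = 103.3 Ω, ∠Z = −∠Y = -74.60°
I = V/|Z| = 12.58 mA
P = VI cos φ = 1.3 × 0.01258 × cos(-74.60°) = 4.344 mW

4.344 mW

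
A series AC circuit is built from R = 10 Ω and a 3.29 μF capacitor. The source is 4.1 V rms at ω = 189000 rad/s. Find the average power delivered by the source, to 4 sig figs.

1.639 W

X_C = 1/(ωC) = 1.608 Ω
Z = 10.00 − j1.608 Ω
|Z| = √(10.00² + 1.608²) = 10.13 Ω
∠Z = arctan(-1.608/10.00) = -9.136°
I = V/|Z| = 404.8 mA
P = VI cos φ = 4.1 × 0.4048 × cos(-9.136°) = 1.639 W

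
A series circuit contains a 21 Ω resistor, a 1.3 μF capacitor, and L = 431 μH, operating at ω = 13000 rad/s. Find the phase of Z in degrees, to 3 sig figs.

-68.6°

X_L = ωL = 5.60 Ω
X_C = 1/(ωC) = 59.2 Ω
Net reactance X = X_L − X_C = -53.6 Ω
Z = 21.0 − j53.6 Ω
|Z| = √(21.0² + 53.6²) = 57.5 Ω
∠Z = arctan(-53.6/21.0) = -68.6°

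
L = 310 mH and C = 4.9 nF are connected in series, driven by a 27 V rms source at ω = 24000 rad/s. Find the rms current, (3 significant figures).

25.4 mA

X_L = ωL = 7440 Ω
X_C = 1/(ωC) = 8500 Ω
Net reactance X = X_L − X_C = -1060 Ω
Z = − j1060 Ω
|Z| = √(0² + 1060²) = 1060 Ω
I = V/|Z| = 27/1060 = 25.4 mA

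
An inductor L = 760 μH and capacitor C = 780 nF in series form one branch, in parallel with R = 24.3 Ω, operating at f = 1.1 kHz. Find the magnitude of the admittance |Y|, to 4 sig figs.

ω = 2πf = 6912 rad/s
X_L = ωL = 5.253 Ω
X_C = 1/(ωC) = 185.5 Ω
Branch 1: Z₁ = R = 24.30 Ω
Branch 2 (series LC): Z₂ = j(X_L − X_C) = −j180.2 Ω
Parallel: Z = Z₁Z₂/(Z₁+Z₂), |Z| = 24.08 Ω, ∠Z = -7.678°
|Y| = 1/|Z| = 41.52 mS

41.52 mS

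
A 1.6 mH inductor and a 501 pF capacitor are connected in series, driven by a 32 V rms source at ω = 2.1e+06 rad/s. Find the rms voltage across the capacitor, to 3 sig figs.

12.6 V

X_L = ωL = 3360 Ω
X_C = 1/(ωC) = 950 Ω
Net reactance X = X_L − X_C = 2410 Ω
Z = j2410 Ω
|Z| = √(0² + 2410²) = 2410 Ω
I = V/|Z| = 13.3 mA
V_C = I·|Z_C| = 0.0133 × 950 = 12.6 V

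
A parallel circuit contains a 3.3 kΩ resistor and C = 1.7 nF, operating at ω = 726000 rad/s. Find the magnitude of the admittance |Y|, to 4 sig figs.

1.271 mS

X_C = 1/(ωC) = 810.2 Ω
Parallel: admittances add. Y = 1/R + jωC
Y = (0.0003030 + j0.001234) S
|Y| = 0.001271 S → |Z| = 1/|Y| = 786.9 Ω, ∠Z = −∠Y = -76.21°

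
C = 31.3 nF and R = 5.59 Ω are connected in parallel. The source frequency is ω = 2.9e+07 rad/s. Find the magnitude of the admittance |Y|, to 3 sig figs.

X_C = 1/(ωC) = 1.10 Ω
Parallel: admittances add. Y = 1/R + jωC
Y = (0.179 + j0.908) S
|Y| = 0.925 S → |Z| = 1/|Y| = 1.08 Ω, ∠Z = −∠Y = -78.9°

925 mS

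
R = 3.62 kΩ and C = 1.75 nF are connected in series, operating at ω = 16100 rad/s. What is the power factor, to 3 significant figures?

X_C = 1/(ωC) = 35500 Ω
Z = 3620 − j35500 Ω
|Z| = √(3620² + 35500²) = 35700 Ω
∠Z = arctan(-35500/3620) = -84.2°
cos φ = cos(-84.2°) = 0.101

0.101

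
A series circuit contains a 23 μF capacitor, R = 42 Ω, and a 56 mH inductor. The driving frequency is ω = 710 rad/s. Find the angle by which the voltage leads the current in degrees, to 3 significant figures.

-27.1°

X_L = ωL = 39.8 Ω
X_C = 1/(ωC) = 61.2 Ω
Net reactance X = X_L − X_C = -21.5 Ω
Z = 42.0 − j21.5 Ω
|Z| = √(42.0² + 21.5²) = 47.2 Ω
∠Z = arctan(-21.5/42.0) = -27.1°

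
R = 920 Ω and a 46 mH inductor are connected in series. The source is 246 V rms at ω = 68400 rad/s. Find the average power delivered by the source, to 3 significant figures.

X_L = ωL = 3150 Ω
Z = 920 + j3150 Ω
|Z| = √(920² + 3150²) = 3280 Ω
∠Z = arctan(3150/920) = 73.7°
I = V/|Z| = 75.0 mA
P = VI cos φ = 246 × 0.0750 × cos(73.7°) = 5.18 W

5.18 W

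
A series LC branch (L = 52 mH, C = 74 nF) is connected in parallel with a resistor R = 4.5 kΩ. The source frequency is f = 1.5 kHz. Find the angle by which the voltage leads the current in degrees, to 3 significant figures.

ω = 2πf = 9425 rad/s
X_L = ωL = 490 Ω
X_C = 1/(ωC) = 1430 Ω
Branch 1: Z₁ = R = 4500 Ω
Branch 2 (series LC): Z₂ = j(X_L − X_C) = −j944 Ω
Parallel: Z = Z₁Z₂/(Z₁+Z₂), |Z| = 924 Ω, ∠Z = -78.2°

-78.2°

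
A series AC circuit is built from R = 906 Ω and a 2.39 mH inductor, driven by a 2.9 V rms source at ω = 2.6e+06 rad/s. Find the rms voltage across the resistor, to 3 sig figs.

X_L = ωL = 6210 Ω
Z = 906 + j6210 Ω
|Z| = √(906² + 6210²) = 6280 Ω
I = V/|Z| = 462 μA
V_R = I·|Z_R| = 0.000462 × 906 = 0.418 V

0.418 V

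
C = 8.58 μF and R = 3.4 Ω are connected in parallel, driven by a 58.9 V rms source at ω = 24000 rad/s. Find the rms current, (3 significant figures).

X_C = 1/(ωC) = 4.86 Ω
Parallel: admittances add. Y = 1/R + jωC
Y = (0.294 + j0.206) S
|Y| = 0.359 S → |Z| = 1/|Y| = 2.79 Ω, ∠Z = −∠Y = -35.0°
I = V/|Z| = 58.9/2.79 = 21.1 A

21.1 A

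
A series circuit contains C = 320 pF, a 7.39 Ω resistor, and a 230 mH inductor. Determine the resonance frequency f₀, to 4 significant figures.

18.55 kHz

ω₀ = 1/√(LC) = 1/√(0.23 × 3.2e-10) = 116600 rad/s
f₀ = ω₀/(2π) = 18.55 kHz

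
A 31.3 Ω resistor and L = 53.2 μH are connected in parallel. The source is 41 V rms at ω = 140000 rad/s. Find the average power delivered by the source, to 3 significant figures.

X_L = ωL = 7.45 Ω
Parallel: admittances add. Y = 1/R + 1/(jωL)
Y = (0.0319 − j0.134) S
|Y| = 0.138 S → |Z| = 1/|Y| = 7.25 Ω, ∠Z = −∠Y = 76.6°
I = V/|Z| = 5.66 A
P = VI cos φ = 41 × 5.66 × cos(76.6°) = 53.7 W

53.7 W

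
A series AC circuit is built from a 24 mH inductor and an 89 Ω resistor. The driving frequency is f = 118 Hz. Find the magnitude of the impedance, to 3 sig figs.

90.8 Ω

ω = 2πf = 741.4 rad/s
X_L = ωL = 17.8 Ω
Z = 89.0 + j17.8 Ω
|Z| = √(89.0² + 17.8²) = 90.8 Ω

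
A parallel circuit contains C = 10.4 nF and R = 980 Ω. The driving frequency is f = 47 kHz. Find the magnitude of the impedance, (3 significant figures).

ω = 2πf = 295300 rad/s
X_C = 1/(ωC) = 326 Ω
Parallel: admittances add. Y = 1/R + jωC
Y = (0.00102 + j0.00307) S
|Y| = 0.00324 S → |Z| = 1/|Y| = 309 Ω, ∠Z = −∠Y = -71.6°

309 Ω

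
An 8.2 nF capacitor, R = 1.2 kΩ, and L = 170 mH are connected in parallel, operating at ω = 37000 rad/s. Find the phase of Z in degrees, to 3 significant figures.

-9.83°

X_L = ωL = 6290 Ω
X_C = 1/(ωC) = 3300 Ω
Parallel: admittances add. Y = 1/R + 1/(jωL) + jωC
Y = (0.000833 + j0.000144) S
|Y| = 0.000846 S → |Z| = 1/|Y| = 1180 Ω, ∠Z = −∠Y = -9.83°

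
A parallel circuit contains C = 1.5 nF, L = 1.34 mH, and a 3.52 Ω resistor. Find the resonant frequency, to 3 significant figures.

112 kHz

ω₀ = 1/√(LC) = 1/√(0.00134 × 1.5e-09) = 705300 rad/s
f₀ = ω₀/(2π) = 112 kHz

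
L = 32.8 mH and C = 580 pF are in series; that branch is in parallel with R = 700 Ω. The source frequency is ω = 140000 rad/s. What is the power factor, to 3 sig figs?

X_L = ωL = 4590 Ω
X_C = 1/(ωC) = 12300 Ω
Branch 1: Z₁ = R = 700 Ω
Branch 2 (series LC): Z₂ = j(X_L − X_C) = −j7720 Ω
Parallel: Z = Z₁Z₂/(Z₁+Z₂), |Z| = 697 Ω, ∠Z = -5.18°
cos φ = cos(-5.18°) = 0.996

0.996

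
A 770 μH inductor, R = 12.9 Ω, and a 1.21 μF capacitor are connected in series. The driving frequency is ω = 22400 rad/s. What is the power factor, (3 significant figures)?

X_L = ωL = 17.2 Ω
X_C = 1/(ωC) = 36.9 Ω
Net reactance X = X_L − X_C = -19.6 Ω
Z = 12.9 − j19.6 Ω
|Z| = √(12.9² + 19.6²) = 23.5 Ω
∠Z = arctan(-19.6/12.9) = -56.7°
cos φ = cos(-56.7°) = 0.549

0.549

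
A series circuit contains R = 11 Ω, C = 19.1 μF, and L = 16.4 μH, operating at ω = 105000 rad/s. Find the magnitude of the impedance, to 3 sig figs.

11.1 Ω

X_L = ωL = 1.72 Ω
X_C = 1/(ωC) = 0.499 Ω
Net reactance X = X_L − X_C = 1.22 Ω
Z = 11.0 + j1.22 Ω
|Z| = √(11.0² + 1.22²) = 11.1 Ω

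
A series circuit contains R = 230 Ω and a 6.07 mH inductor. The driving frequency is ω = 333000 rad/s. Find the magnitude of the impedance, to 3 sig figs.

X_L = ωL = 2020 Ω
Z = 230 + j2020 Ω
|Z| = √(230² + 2020²) = 2030 Ω

2030 Ω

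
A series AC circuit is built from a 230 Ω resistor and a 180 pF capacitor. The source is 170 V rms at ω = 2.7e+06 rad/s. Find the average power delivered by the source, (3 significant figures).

1.55 W

X_C = 1/(ωC) = 2060 Ω
Z = 230 − j2060 Ω
|Z| = √(230² + 2060²) = 2070 Ω
∠Z = arctan(-2060/230) = -83.6°
I = V/|Z| = 82.1 mA
P = VI cos φ = 170 × 0.0821 × cos(-83.6°) = 1.55 W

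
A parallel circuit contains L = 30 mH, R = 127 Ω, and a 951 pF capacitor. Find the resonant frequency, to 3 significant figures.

29.8 kHz

ω₀ = 1/√(LC) = 1/√(0.03 × 9.51e-10) = 187200 rad/s
f₀ = ω₀/(2π) = 29.8 kHz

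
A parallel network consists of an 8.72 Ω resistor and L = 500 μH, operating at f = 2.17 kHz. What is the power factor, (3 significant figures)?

ω = 2πf = 13630 rad/s
X_L = ωL = 6.82 Ω
Parallel: admittances add. Y = 1/R + 1/(jωL)
Y = (0.115 − j0.147) S
|Y| = 0.186 S → |Z| = 1/|Y| = 5.37 Ω, ∠Z = −∠Y = 52.0°
cos φ = cos(52.0°) = 0.616

0.616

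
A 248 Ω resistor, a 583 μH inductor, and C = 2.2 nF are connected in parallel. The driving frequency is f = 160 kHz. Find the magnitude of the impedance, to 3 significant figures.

ω = 2πf = 1.005e+06 rad/s
X_L = ωL = 586 Ω
X_C = 1/(ωC) = 452 Ω
Parallel: admittances add. Y = 1/R + 1/(jωL) + jωC
Y = (0.00403 + j0.000505) S
|Y| = 0.00406 S → |Z| = 1/|Y| = 246 Ω, ∠Z = −∠Y = -7.15°

246 Ω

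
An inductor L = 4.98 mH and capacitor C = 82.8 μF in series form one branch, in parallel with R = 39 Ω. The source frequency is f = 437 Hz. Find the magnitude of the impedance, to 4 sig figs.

ω = 2πf = 2746 rad/s
X_L = ωL = 13.67 Ω
X_C = 1/(ωC) = 4.399 Ω
Branch 1: Z₁ = R = 39.00 Ω
Branch 2 (series LC): Z₂ = j(X_L − X_C) = j9.275 Ω
Parallel: Z = Z₁Z₂/(Z₁+Z₂), |Z| = 9.024 Ω, ∠Z = 76.62°

9.024 Ω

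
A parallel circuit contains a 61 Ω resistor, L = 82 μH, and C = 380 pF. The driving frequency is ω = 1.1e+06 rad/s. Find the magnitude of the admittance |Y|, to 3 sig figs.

19.6 mS

X_L = ωL = 90.2 Ω
X_C = 1/(ωC) = 2390 Ω
Parallel: admittances add. Y = 1/R + 1/(jωL) + jωC
Y = (0.0164 − j0.0107) S
|Y| = 0.0196 S → |Z| = 1/|Y| = 51.1 Ω, ∠Z = −∠Y = 33.1°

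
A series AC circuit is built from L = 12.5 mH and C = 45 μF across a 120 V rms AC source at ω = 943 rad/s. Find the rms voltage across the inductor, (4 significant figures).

X_L = ωL = 11.79 Ω
X_C = 1/(ωC) = 23.57 Ω
Net reactance X = X_L − X_C = -11.78 Ω
Z = − j11.78 Ω
|Z| = √(0² + 11.78²) = 11.78 Ω
I = V/|Z| = 10.19 A
V_L = I·|Z_L| = 10.19 × 11.79 = 120.1 V

120.1 V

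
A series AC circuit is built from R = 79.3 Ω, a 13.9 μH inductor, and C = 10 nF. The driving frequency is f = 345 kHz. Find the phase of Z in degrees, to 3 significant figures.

ω = 2πf = 2.168e+06 rad/s
X_L = ωL = 30.1 Ω
X_C = 1/(ωC) = 46.1 Ω
Net reactance X = X_L − X_C = -16.0 Ω
Z = 79.3 − j16.0 Ω
|Z| = √(79.3² + 16.0²) = 80.9 Ω
∠Z = arctan(-16.0/79.3) = -11.4°

-11.4°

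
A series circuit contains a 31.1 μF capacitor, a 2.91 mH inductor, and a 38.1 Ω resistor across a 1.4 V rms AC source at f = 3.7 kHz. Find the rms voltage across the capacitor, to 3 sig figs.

0.0253 V

ω = 2πf = 23250 rad/s
X_L = ωL = 67.7 Ω
X_C = 1/(ωC) = 1.38 Ω
Net reactance X = X_L − X_C = 66.3 Ω
Z = 38.1 + j66.3 Ω
|Z| = √(38.1² + 66.3²) = 76.4 Ω
I = V/|Z| = 18.3 mA
V_C = I·|Z_C| = 0.0183 × 1.38 = 0.0253 V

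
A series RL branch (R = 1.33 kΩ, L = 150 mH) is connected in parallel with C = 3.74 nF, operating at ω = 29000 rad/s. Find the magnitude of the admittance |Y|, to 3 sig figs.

120 μS

X_L = ωL = 4350 Ω
X_C = 1/(ωC) = 9220 Ω
Branch 1 (R+jX_L): Z₁ = 1330 + j4350 Ω, |Z₁| = 4550 Ω
Branch 2 (−jX_C): Z₂ = −j9220 Ω
Parallel: Z = Z₁Z₂/(Z₁+Z₂), |Z| = 8310 Ω, ∠Z = 57.7°
|Y| = 1/|Z| = 120 μS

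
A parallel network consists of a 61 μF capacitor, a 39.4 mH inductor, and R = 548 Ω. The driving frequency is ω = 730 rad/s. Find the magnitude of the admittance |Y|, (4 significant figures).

9.931 mS

X_L = ωL = 28.76 Ω
X_C = 1/(ωC) = 22.46 Ω
Parallel: admittances add. Y = 1/R + 1/(jωL) + jωC
Y = (0.001825 + j0.009762) S
|Y| = 0.009931 S → |Z| = 1/|Y| = 100.7 Ω, ∠Z = −∠Y = -79.41°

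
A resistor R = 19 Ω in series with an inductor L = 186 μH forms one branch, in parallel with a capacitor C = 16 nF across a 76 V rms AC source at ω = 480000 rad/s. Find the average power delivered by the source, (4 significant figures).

X_L = ωL = 89.28 Ω
X_C = 1/(ωC) = 130.2 Ω
Branch 1 (R+jX_L): Z₁ = 19.00 + j89.28 Ω, |Z₁| = 91.28 Ω
Branch 2 (−jX_C): Z₂ = −j130.2 Ω
Parallel: Z = Z₁Z₂/(Z₁+Z₂), |Z| = 263.4 Ω, ∠Z = 53.08°
I = V/|Z| = 288.5 mA
P = VI cos φ = 76 × 0.2885 × cos(53.08°) = 13.17 W

13.17 W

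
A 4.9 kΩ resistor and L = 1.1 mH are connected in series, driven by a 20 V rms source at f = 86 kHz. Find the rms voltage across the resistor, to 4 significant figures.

ω = 2πf = 540400 rad/s
X_L = ωL = 594.4 Ω
Z = 4900 + j594.4 Ω
|Z| = √(4900² + 594.4²) = 4936 Ω
I = V/|Z| = 4.052 mA
V_R = I·|Z_R| = 0.004052 × 4900 = 19.85 V

19.85 V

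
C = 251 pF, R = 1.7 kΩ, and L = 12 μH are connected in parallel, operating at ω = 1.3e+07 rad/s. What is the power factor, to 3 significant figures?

0.184

X_L = ωL = 156 Ω
X_C = 1/(ωC) = 306 Ω
Parallel: admittances add. Y = 1/R + 1/(jωL) + jωC
Y = (0.000588 − j0.00315) S
|Y| = 0.00320 S → |Z| = 1/|Y| = 312 Ω, ∠Z = −∠Y = 79.4°
cos φ = cos(79.4°) = 0.184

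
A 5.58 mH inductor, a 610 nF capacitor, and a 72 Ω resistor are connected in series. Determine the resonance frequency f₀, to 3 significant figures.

ω₀ = 1/√(LC) = 1/√(0.00558 × 6.1e-07) = 17140 rad/s
f₀ = ω₀/(2π) = 2.73 kHz

2.73 kHz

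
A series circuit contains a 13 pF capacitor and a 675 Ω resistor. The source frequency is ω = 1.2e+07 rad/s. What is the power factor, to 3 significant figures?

X_C = 1/(ωC) = 6410 Ω
Z = 675 − j6410 Ω
|Z| = √(675² + 6410²) = 6450 Ω
∠Z = arctan(-6410/675) = -84.0°
cos φ = cos(-84.0°) = 0.105

0.105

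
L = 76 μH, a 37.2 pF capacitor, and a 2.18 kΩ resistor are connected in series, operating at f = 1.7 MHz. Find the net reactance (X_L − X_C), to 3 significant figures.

ω = 2πf = 1.068e+07 rad/s
X_L = ωL = 812 Ω
X_C = 1/(ωC) = 2520 Ω
X = 812 − 2520 = -1700 Ω

-1700 Ω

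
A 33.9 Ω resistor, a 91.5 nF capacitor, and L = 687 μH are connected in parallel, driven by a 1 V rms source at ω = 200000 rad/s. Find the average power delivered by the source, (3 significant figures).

X_L = ωL = 137 Ω
X_C = 1/(ωC) = 54.6 Ω
Parallel: admittances add. Y = 1/R + 1/(jωL) + jωC
Y = (0.0295 + j0.0110) S
|Y| = 0.0315 S → |Z| = 1/|Y| = 31.8 Ω, ∠Z = −∠Y = -20.5°
I = V/|Z| = 31.5 mA
P = VI cos φ = 1 × 0.0315 × cos(-20.5°) = 29.5 mW

29.5 mW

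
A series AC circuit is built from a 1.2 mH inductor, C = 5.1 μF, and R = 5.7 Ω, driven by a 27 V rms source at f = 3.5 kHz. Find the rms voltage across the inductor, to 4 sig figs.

38.77 V

ω = 2πf = 21990 rad/s
X_L = ωL = 26.39 Ω
X_C = 1/(ωC) = 8.916 Ω
Net reactance X = X_L − X_C = 17.47 Ω
Z = 5.700 + j17.47 Ω
|Z| = √(5.700² + 17.47²) = 18.38 Ω
I = V/|Z| = 1.469 A
V_L = I·|Z_L| = 1.469 × 26.39 = 38.77 V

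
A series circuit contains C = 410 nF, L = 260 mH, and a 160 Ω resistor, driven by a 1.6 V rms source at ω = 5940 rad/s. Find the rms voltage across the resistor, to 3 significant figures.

X_L = ωL = 1540 Ω
X_C = 1/(ωC) = 411 Ω
Net reactance X = X_L − X_C = 1130 Ω
Z = 160 + j1130 Ω
|Z| = √(160² + 1130²) = 1150 Ω
I = V/|Z| = 1.40 mA
V_R = I·|Z_R| = 0.00140 × 160 = 0.224 V

0.224 V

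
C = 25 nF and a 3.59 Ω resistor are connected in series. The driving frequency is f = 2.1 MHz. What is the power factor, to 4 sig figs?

0.7640

ω = 2πf = 1.319e+07 rad/s
X_C = 1/(ωC) = 3.032 Ω
Z = 3.590 − j3.032 Ω
|Z| = √(3.590² + 3.032²) = 4.699 Ω
∠Z = arctan(-3.032/3.590) = -40.18°
cos φ = cos(-40.18°) = 0.7640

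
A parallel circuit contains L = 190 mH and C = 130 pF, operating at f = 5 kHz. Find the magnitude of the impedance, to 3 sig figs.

6120 Ω

ω = 2πf = 31420 rad/s
X_L = ωL = 5970 Ω
X_C = 1/(ωC) = 245000 Ω
Parallel: admittances add. Y = 1/(jωL) + jωC
Y = (0 − j0.000163) S
|Y| = 0.000163 S → |Z| = 1/|Y| = 6120 Ω, ∠Z = −∠Y = 90.0°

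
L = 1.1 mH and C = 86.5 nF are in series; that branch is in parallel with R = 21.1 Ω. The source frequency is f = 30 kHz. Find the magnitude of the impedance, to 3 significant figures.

ω = 2πf = 188500 rad/s
X_L = ωL = 207 Ω
X_C = 1/(ωC) = 61.3 Ω
Branch 1: Z₁ = R = 21.1 Ω
Branch 2 (series LC): Z₂ = j(X_L − X_C) = j146 Ω
Parallel: Z = Z₁Z₂/(Z₁+Z₂), |Z| = 20.9 Ω, ∠Z = 8.22°

20.9 Ω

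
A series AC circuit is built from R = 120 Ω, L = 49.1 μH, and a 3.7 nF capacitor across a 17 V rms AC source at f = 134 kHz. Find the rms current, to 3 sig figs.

55.9 mA

ω = 2πf = 841900 rad/s
X_L = ωL = 41.3 Ω
X_C = 1/(ωC) = 321 Ω
Net reactance X = X_L − X_C = -280 Ω
Z = 120 − j280 Ω
|Z| = √(120² + 280²) = 304 Ω
I = V/|Z| = 17/304 = 55.9 mA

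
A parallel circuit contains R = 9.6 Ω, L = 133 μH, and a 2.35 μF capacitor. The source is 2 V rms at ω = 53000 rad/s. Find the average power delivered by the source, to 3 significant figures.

417 mW

X_L = ωL = 7.05 Ω
X_C = 1/(ωC) = 8.03 Ω
Parallel: admittances add. Y = 1/R + 1/(jωL) + jωC
Y = (0.104 − j0.0173) S
|Y| = 0.106 S → |Z| = 1/|Y| = 9.47 Ω, ∠Z = −∠Y = 9.44°
I = V/|Z| = 211 mA
P = VI cos φ = 2 × 0.211 × cos(9.44°) = 417 mW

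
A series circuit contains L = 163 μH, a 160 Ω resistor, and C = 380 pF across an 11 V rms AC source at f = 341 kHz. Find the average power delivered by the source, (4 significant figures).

ω = 2πf = 2.143e+06 rad/s
X_L = ωL = 349.2 Ω
X_C = 1/(ωC) = 1228 Ω
Net reactance X = X_L − X_C = -879.0 Ω
Z = 160.0 − j879.0 Ω
|Z| = √(160.0² + 879.0²) = 893.4 Ω
∠Z = arctan(-879.0/160.0) = -79.68°
I = V/|Z| = 12.31 mA
P = VI cos φ = 11 × 0.01231 × cos(-79.68°) = 24.25 mW

24.25 mW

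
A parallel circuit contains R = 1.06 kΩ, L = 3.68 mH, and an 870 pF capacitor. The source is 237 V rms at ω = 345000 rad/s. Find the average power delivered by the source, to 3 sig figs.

53.0 W

X_L = ωL = 1270 Ω
X_C = 1/(ωC) = 3330 Ω
Parallel: admittances add. Y = 1/R + 1/(jωL) + jωC
Y = (0.000943 − j0.000487) S
|Y| = 0.00106 S → |Z| = 1/|Y| = 942 Ω, ∠Z = −∠Y = 27.3°
I = V/|Z| = 252 mA
P = VI cos φ = 237 × 0.252 × cos(27.3°) = 53.0 W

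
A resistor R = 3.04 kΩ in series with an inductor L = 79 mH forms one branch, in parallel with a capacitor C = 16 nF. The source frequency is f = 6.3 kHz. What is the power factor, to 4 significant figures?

0.3226

ω = 2πf = 39580 rad/s
X_L = ωL = 3127 Ω
X_C = 1/(ωC) = 1579 Ω
Branch 1 (R+jX_L): Z₁ = 3040 + j3127 Ω, |Z₁| = 4361 Ω
Branch 2 (−jX_C): Z₂ = −j1579 Ω
Parallel: Z = Z₁Z₂/(Z₁+Z₂), |Z| = 2018 Ω, ∠Z = -71.18°
cos φ = cos(-71.18°) = 0.3226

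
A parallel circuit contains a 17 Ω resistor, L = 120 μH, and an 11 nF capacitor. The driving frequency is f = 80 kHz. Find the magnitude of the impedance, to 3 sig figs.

16.7 Ω

ω = 2πf = 502700 rad/s
X_L = ωL = 60.3 Ω
X_C = 1/(ωC) = 181 Ω
Parallel: admittances add. Y = 1/R + 1/(jωL) + jωC
Y = (0.0588 − j0.0110) S
|Y| = 0.0599 S → |Z| = 1/|Y| = 16.7 Ω, ∠Z = −∠Y = 10.6°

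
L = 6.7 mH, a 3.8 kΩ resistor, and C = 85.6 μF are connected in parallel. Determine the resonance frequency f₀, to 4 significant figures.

ω₀ = 1/√(LC) = 1/√(0.0067 × 8.56e-05) = 1320 rad/s
f₀ = ω₀/(2π) = 210.2 Hz

210.2 Hz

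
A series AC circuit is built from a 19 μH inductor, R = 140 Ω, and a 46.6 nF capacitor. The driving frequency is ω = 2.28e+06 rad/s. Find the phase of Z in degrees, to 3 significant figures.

13.6°

X_L = ωL = 43.3 Ω
X_C = 1/(ωC) = 9.41 Ω
Net reactance X = X_L − X_C = 33.9 Ω
Z = 140 + j33.9 Ω
|Z| = √(140² + 33.9²) = 144 Ω
∠Z = arctan(33.9/140) = 13.6°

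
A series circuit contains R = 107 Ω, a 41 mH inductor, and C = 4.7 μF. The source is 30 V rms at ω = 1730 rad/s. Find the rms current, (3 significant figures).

252 mA

X_L = ωL = 70.9 Ω
X_C = 1/(ωC) = 123 Ω
Net reactance X = X_L − X_C = -52.1 Ω
Z = 107 − j52.1 Ω
|Z| = √(107² + 52.1²) = 119 Ω
I = V/|Z| = 30/119 = 252 mA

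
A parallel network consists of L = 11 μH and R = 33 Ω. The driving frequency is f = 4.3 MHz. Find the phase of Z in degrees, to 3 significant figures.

ω = 2πf = 2.702e+07 rad/s
X_L = ωL = 297 Ω
Parallel: admittances add. Y = 1/R + 1/(jωL)
Y = (0.0303 − j0.00336) S
|Y| = 0.0305 S → |Z| = 1/|Y| = 32.8 Ω, ∠Z = −∠Y = 6.34°

6.34°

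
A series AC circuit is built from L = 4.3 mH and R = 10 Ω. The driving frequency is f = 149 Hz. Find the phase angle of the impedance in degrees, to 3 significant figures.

ω = 2πf = 936.2 rad/s
X_L = ωL = 4.03 Ω
Z = 10.0 + j4.03 Ω
|Z| = √(10.0² + 4.03²) = 10.8 Ω
∠Z = arctan(4.03/10.0) = 21.9°

21.9°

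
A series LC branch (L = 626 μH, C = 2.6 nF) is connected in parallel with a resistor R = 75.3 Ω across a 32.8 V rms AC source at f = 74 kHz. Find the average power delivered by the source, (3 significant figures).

ω = 2πf = 465000 rad/s
X_L = ωL = 291 Ω
X_C = 1/(ωC) = 827 Ω
Branch 1: Z₁ = R = 75.3 Ω
Branch 2 (series LC): Z₂ = j(X_L − X_C) = −j536 Ω
Parallel: Z = Z₁Z₂/(Z₁+Z₂), |Z| = 74.6 Ω, ∠Z = -7.99°
I = V/|Z| = 440 mA
P = VI cos φ = 32.8 × 0.440 × cos(-7.99°) = 14.3 W

14.3 W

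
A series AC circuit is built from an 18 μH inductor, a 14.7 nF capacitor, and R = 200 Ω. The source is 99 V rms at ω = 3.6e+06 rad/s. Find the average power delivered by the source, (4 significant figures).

X_L = ωL = 64.80 Ω
X_C = 1/(ωC) = 18.90 Ω
Net reactance X = X_L − X_C = 45.90 Ω
Z = 200.0 + j45.90 Ω
|Z| = √(200.0² + 45.90²) = 205.2 Ω
∠Z = arctan(45.90/200.0) = 12.93°
I = V/|Z| = 482.5 mA
P = VI cos φ = 99 × 0.4825 × cos(12.93°) = 46.55 W

46.55 W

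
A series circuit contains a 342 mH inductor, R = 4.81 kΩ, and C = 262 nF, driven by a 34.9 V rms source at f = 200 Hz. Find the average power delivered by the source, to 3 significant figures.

196 mW

ω = 2πf = 1257 rad/s
X_L = ωL = 430 Ω
X_C = 1/(ωC) = 3040 Ω
Net reactance X = X_L − X_C = -2610 Ω
Z = 4810 − j2610 Ω
|Z| = √(4810² + 2610²) = 5470 Ω
∠Z = arctan(-2610/4810) = -28.5°
I = V/|Z| = 6.38 mA
P = VI cos φ = 34.9 × 0.00638 × cos(-28.5°) = 196 mW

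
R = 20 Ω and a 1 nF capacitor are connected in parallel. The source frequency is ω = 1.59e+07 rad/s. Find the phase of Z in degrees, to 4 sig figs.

-17.64°

X_C = 1/(ωC) = 62.89 Ω
Parallel: admittances add. Y = 1/R + jωC
Y = (0.05000 + j0.01590) S
|Y| = 0.05247 S → |Z| = 1/|Y| = 19.06 Ω, ∠Z = −∠Y = -17.64°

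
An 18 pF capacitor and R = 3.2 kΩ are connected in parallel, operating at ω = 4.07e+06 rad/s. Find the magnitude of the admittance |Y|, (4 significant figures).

X_C = 1/(ωC) = 13650 Ω
Parallel: admittances add. Y = 1/R + jωC
Y = (0.0003125 + j7.326e-05) S
|Y| = 0.0003210 S → |Z| = 1/|Y| = 3116 Ω, ∠Z = −∠Y = -13.19°

321.0 μS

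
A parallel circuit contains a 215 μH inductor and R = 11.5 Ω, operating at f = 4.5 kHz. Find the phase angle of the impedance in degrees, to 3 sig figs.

62.1°

ω = 2πf = 28270 rad/s
X_L = ωL = 6.08 Ω
Parallel: admittances add. Y = 1/R + 1/(jωL)
Y = (0.0870 − j0.165) S
|Y| = 0.186 S → |Z| = 1/|Y| = 5.37 Ω, ∠Z = −∠Y = 62.1°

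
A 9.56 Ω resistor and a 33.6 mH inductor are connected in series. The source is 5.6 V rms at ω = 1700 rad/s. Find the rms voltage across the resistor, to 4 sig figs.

0.9244 V

X_L = ωL = 57.12 Ω
Z = 9.560 + j57.12 Ω
|Z| = √(9.560² + 57.12²) = 57.91 Ω
I = V/|Z| = 96.69 mA
V_R = I·|Z_R| = 0.09669 × 9.560 = 0.9244 V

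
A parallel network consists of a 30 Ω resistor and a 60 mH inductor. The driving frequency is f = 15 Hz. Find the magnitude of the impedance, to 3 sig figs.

5.56 Ω

ω = 2πf = 94.25 rad/s
X_L = ωL = 5.65 Ω
Parallel: admittances add. Y = 1/R + 1/(jωL)
Y = (0.0333 − j0.177) S
|Y| = 0.180 S → |Z| = 1/|Y| = 5.56 Ω, ∠Z = −∠Y = 79.3°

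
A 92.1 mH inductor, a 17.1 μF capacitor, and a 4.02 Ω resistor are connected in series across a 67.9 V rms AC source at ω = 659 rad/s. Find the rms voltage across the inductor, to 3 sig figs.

X_L = ωL = 60.7 Ω
X_C = 1/(ωC) = 88.7 Ω
Net reactance X = X_L − X_C = -28.0 Ω
Z = 4.02 − j28.0 Ω
|Z| = √(4.02² + 28.0²) = 28.3 Ω
I = V/|Z| = 2.40 A
V_L = I·|Z_L| = 2.40 × 60.7 = 145 V

145 V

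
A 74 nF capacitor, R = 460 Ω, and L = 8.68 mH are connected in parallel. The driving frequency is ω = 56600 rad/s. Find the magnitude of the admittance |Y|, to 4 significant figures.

3.060 mS

X_L = ωL = 491.3 Ω
X_C = 1/(ωC) = 238.8 Ω
Parallel: admittances add. Y = 1/R + 1/(jωL) + jωC
Y = (0.002174 + j0.002153) S
|Y| = 0.003060 S → |Z| = 1/|Y| = 326.8 Ω, ∠Z = −∠Y = -44.72°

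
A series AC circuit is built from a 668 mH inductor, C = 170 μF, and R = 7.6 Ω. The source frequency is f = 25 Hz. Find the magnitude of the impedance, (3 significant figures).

ω = 2πf = 157.1 rad/s
X_L = ωL = 105 Ω
X_C = 1/(ωC) = 37.4 Ω
Net reactance X = X_L − X_C = 67.5 Ω
Z = 7.60 + j67.5 Ω
|Z| = √(7.60² + 67.5²) = 67.9 Ω

67.9 Ω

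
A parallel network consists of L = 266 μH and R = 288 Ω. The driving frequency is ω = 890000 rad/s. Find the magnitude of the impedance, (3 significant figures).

X_L = ωL = 237 Ω
Parallel: admittances add. Y = 1/R + 1/(jωL)
Y = (0.00347 − j0.00422) S
|Y| = 0.00547 S → |Z| = 1/|Y| = 183 Ω, ∠Z = −∠Y = 50.6°

183 Ω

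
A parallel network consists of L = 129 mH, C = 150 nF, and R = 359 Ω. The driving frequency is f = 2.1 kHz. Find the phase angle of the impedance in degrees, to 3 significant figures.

-26.5°

ω = 2πf = 13190 rad/s
X_L = ωL = 1700 Ω
X_C = 1/(ωC) = 505 Ω
Parallel: admittances add. Y = 1/R + 1/(jωL) + jωC
Y = (0.00279 + j0.00139) S
|Y| = 0.00311 S → |Z| = 1/|Y| = 321 Ω, ∠Z = −∠Y = -26.5°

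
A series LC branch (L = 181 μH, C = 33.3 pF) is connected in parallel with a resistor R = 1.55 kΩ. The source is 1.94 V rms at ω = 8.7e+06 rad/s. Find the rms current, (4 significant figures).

X_L = ωL = 1575 Ω
X_C = 1/(ωC) = 3452 Ω
Branch 1: Z₁ = R = 1550 Ω
Branch 2 (series LC): Z₂ = j(X_L − X_C) = −j1877 Ω
Parallel: Z = Z₁Z₂/(Z₁+Z₂), |Z| = 1195 Ω, ∠Z = -39.55°
I = V/|Z| = 1.94/1195 = 1.623 mA

1.623 mA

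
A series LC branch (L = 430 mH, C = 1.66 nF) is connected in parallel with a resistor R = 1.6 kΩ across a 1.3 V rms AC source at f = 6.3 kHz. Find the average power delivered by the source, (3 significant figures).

1.06 mW

ω = 2πf = 39580 rad/s
X_L = ωL = 17000 Ω
X_C = 1/(ωC) = 15200 Ω
Branch 1: Z₁ = R = 1600 Ω
Branch 2 (series LC): Z₂ = j(X_L − X_C) = j1800 Ω
Parallel: Z = Z₁Z₂/(Z₁+Z₂), |Z| = 1200 Ω, ∠Z = 41.6°
I = V/|Z| = 1.09 mA
P = VI cos φ = 1.3 × 0.00109 × cos(41.6°) = 1.06 mW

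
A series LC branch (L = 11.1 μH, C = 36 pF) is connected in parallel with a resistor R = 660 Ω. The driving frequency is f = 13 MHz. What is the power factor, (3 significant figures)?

ω = 2πf = 8.168e+07 rad/s
X_L = ωL = 907 Ω
X_C = 1/(ωC) = 340 Ω
Branch 1: Z₁ = R = 660 Ω
Branch 2 (series LC): Z₂ = j(X_L − X_C) = j567 Ω
Parallel: Z = Z₁Z₂/(Z₁+Z₂), |Z| = 430 Ω, ∠Z = 49.4°
cos φ = cos(49.4°) = 0.651

0.651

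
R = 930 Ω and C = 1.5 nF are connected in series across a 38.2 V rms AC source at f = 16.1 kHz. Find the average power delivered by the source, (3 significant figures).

ω = 2πf = 101200 rad/s
X_C = 1/(ωC) = 6590 Ω
Z = 930 − j6590 Ω
|Z| = √(930² + 6590²) = 6660 Ω
∠Z = arctan(-6590/930) = -82.0°
I = V/|Z| = 5.74 mA
P = VI cos φ = 38.2 × 0.00574 × cos(-82.0°) = 30.6 mW

30.6 mW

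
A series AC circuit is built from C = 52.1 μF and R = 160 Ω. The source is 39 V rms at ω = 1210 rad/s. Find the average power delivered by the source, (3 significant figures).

X_C = 1/(ωC) = 15.9 Ω
Z = 160 − j15.9 Ω
|Z| = √(160² + 15.9²) = 161 Ω
∠Z = arctan(-15.9/160) = -5.66°
I = V/|Z| = 243 mA
P = VI cos φ = 39 × 0.243 × cos(-5.66°) = 9.41 W

9.41 W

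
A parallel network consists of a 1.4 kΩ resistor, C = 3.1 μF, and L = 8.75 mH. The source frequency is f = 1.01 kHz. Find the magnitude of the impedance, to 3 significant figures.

ω = 2πf = 6346 rad/s
X_L = ωL = 55.5 Ω
X_C = 1/(ωC) = 50.8 Ω
Parallel: admittances add. Y = 1/R + 1/(jωL) + jωC
Y = (0.000714 + j0.00166) S
|Y| = 0.00181 S → |Z| = 1/|Y| = 552 Ω, ∠Z = −∠Y = -66.8°

552 Ω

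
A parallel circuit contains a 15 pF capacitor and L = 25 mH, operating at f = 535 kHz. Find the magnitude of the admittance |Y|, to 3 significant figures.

ω = 2πf = 3.362e+06 rad/s
X_L = ωL = 84000 Ω
X_C = 1/(ωC) = 19800 Ω
Parallel: admittances add. Y = 1/(jωL) + jωC
Y = (0 + j3.85e-05) S
|Y| = 3.85e-05 S → |Z| = 1/|Y| = 26000 Ω, ∠Z = −∠Y = -90.0°

38.5 μS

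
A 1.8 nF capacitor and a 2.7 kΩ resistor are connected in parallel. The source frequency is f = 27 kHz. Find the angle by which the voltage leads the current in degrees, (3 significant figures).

-39.5°

ω = 2πf = 169600 rad/s
X_C = 1/(ωC) = 3270 Ω
Parallel: admittances add. Y = 1/R + jωC
Y = (0.000370 + j0.000305) S
|Y| = 0.000480 S → |Z| = 1/|Y| = 2080 Ω, ∠Z = −∠Y = -39.5°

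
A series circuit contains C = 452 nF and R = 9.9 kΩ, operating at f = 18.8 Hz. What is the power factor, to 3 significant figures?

ω = 2πf = 118.1 rad/s
X_C = 1/(ωC) = 18700 Ω
Z = 9900 − j18700 Ω
|Z| = √(9900² + 18700²) = 21200 Ω
∠Z = arctan(-18700/9900) = -62.1°
cos φ = cos(-62.1°) = 0.467

0.467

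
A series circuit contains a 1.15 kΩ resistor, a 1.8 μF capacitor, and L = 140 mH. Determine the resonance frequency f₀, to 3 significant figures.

ω₀ = 1/√(LC) = 1/√(0.14 × 1.8e-06) = 1992 rad/s
f₀ = ω₀/(2π) = 317 Hz

317 Hz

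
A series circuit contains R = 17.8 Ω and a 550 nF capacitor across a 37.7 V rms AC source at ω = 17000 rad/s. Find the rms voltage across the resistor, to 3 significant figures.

X_C = 1/(ωC) = 107 Ω
Z = 17.8 − j107 Ω
|Z| = √(17.8² + 107²) = 108 Ω
I = V/|Z| = 348 mA
V_R = I·|Z_R| = 0.348 × 17.8 = 6.19 V

6.19 V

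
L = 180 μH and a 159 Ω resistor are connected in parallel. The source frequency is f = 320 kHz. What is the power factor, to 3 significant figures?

0.916

ω = 2πf = 2.011e+06 rad/s
X_L = ωL = 362 Ω
Parallel: admittances add. Y = 1/R + 1/(jωL)
Y = (0.00629 − j0.00276) S
|Y| = 0.00687 S → |Z| = 1/|Y| = 146 Ω, ∠Z = −∠Y = 23.7°
cos φ = cos(23.7°) = 0.916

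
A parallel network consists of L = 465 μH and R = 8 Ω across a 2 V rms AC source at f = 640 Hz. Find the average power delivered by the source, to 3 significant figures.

500 mW

ω = 2πf = 4021 rad/s
X_L = ωL = 1.87 Ω
Parallel: admittances add. Y = 1/R + 1/(jωL)
Y = (0.125 − j0.535) S
|Y| = 0.549 S → |Z| = 1/|Y| = 1.82 Ω, ∠Z = −∠Y = 76.8°
I = V/|Z| = 1.10 A
P = VI cos φ = 2 × 1.10 × cos(76.8°) = 500 mW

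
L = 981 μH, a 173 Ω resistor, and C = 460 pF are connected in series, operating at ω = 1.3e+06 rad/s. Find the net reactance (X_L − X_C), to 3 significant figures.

-397 Ω

X_L = ωL = 1280 Ω
X_C = 1/(ωC) = 1670 Ω
X = 1280 − 1670 = -397 Ω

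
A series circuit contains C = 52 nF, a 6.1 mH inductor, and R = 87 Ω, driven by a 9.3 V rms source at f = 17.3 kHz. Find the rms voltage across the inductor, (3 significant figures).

ω = 2πf = 108700 rad/s
X_L = ωL = 663 Ω
X_C = 1/(ωC) = 177 Ω
Net reactance X = X_L − X_C = 486 Ω
Z = 87.0 + j486 Ω
|Z| = √(87.0² + 486²) = 494 Ω
I = V/|Z| = 18.8 mA
V_L = I·|Z_L| = 0.0188 × 663 = 12.5 V

12.5 V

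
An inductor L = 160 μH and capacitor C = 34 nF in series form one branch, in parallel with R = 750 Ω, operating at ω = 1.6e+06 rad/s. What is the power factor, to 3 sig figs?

X_L = ωL = 256 Ω
X_C = 1/(ωC) = 18.4 Ω
Branch 1: Z₁ = R = 750 Ω
Branch 2 (series LC): Z₂ = j(X_L − X_C) = j238 Ω
Parallel: Z = Z₁Z₂/(Z₁+Z₂), |Z| = 227 Ω, ∠Z = 72.4°
cos φ = cos(72.4°) = 0.302

0.302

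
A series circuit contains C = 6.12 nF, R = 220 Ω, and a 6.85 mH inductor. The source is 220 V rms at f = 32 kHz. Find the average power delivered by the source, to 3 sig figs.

29.0 W

ω = 2πf = 201100 rad/s
X_L = ωL = 1380 Ω
X_C = 1/(ωC) = 813 Ω
Net reactance X = X_L − X_C = 565 Ω
Z = 220 + j565 Ω
|Z| = √(220² + 565²) = 606 Ω
∠Z = arctan(565/220) = 68.7°
I = V/|Z| = 363 mA
P = VI cos φ = 220 × 0.363 × cos(68.7°) = 29.0 W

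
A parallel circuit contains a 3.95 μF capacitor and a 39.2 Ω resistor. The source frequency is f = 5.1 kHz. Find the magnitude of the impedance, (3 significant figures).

7.74 Ω

ω = 2πf = 32040 rad/s
X_C = 1/(ωC) = 7.90 Ω
Parallel: admittances add. Y = 1/R + jωC
Y = (0.0255 + j0.127) S
|Y| = 0.129 S → |Z| = 1/|Y| = 7.74 Ω, ∠Z = −∠Y = -78.6°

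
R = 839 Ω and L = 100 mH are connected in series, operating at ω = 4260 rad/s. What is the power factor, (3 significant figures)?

X_L = ωL = 426 Ω
Z = 839 + j426 Ω
|Z| = √(839² + 426²) = 941 Ω
∠Z = arctan(426/839) = 26.9°
cos φ = cos(26.9°) = 0.892

0.892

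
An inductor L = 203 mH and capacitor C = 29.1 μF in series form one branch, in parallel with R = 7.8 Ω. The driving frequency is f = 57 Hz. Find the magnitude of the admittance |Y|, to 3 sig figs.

135 mS

ω = 2πf = 358.1 rad/s
X_L = ωL = 72.7 Ω
X_C = 1/(ωC) = 96.0 Ω
Branch 1: Z₁ = R = 7.80 Ω
Branch 2 (series LC): Z₂ = j(X_L − X_C) = −j23.2 Ω
Parallel: Z = Z₁Z₂/(Z₁+Z₂), |Z| = 7.39 Ω, ∠Z = -18.5°
|Y| = 1/|Z| = 135 mS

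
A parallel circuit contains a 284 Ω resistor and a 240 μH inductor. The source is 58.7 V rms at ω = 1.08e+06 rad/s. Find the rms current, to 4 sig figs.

306.6 mA

X_L = ωL = 259.2 Ω
Parallel: admittances add. Y = 1/R + 1/(jωL)
Y = (0.003521 − j0.003858) S
|Y| = 0.005223 S → |Z| = 1/|Y| = 191.5 Ω, ∠Z = −∠Y = 47.61°
I = V/|Z| = 58.7/191.5 = 306.6 mA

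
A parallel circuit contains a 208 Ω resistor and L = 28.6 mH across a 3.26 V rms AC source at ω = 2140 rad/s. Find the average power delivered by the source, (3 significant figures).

X_L = ωL = 61.2 Ω
Parallel: admittances add. Y = 1/R + 1/(jωL)
Y = (0.00481 − j0.0163) S
|Y| = 0.0170 S → |Z| = 1/|Y| = 58.7 Ω, ∠Z = −∠Y = 73.6°
I = V/|Z| = 55.5 mA
P = VI cos φ = 3.26 × 0.0555 × cos(73.6°) = 51.1 mW

51.1 mW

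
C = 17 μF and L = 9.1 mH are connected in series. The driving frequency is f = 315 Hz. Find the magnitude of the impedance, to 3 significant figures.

11.7 Ω

ω = 2πf = 1979 rad/s
X_L = ωL = 18.0 Ω
X_C = 1/(ωC) = 29.7 Ω
Net reactance X = X_L − X_C = -11.7 Ω
Z = − j11.7 Ω
|Z| = √(0² + 11.7²) = 11.7 Ω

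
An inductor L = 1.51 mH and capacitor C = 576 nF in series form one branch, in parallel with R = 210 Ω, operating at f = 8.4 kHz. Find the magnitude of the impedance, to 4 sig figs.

ω = 2πf = 52780 rad/s
X_L = ωL = 79.70 Ω
X_C = 1/(ωC) = 32.89 Ω
Branch 1: Z₁ = R = 210.0 Ω
Branch 2 (series LC): Z₂ = j(X_L − X_C) = j46.80 Ω
Parallel: Z = Z₁Z₂/(Z₁+Z₂), |Z| = 45.68 Ω, ∠Z = 77.44°

45.68 Ω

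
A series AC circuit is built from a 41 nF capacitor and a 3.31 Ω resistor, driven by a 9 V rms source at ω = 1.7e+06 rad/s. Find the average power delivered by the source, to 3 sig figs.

1.24 W

X_C = 1/(ωC) = 14.3 Ω
Z = 3.31 − j14.3 Ω
|Z| = √(3.31² + 14.3²) = 14.7 Ω
∠Z = arctan(-14.3/3.31) = -77.0°
I = V/|Z| = 611 mA
P = VI cos φ = 9 × 0.611 × cos(-77.0°) = 1.24 W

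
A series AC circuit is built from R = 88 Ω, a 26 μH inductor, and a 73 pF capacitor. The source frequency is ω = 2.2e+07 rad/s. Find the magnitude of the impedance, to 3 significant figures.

102 Ω

X_L = ωL = 572 Ω
X_C = 1/(ωC) = 623 Ω
Net reactance X = X_L − X_C = -50.7 Ω
Z = 88.0 − j50.7 Ω
|Z| = √(88.0² + 50.7²) = 102 Ω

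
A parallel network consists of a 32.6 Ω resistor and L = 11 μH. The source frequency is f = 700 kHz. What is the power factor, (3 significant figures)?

0.829

ω = 2πf = 4.398e+06 rad/s
X_L = ωL = 48.4 Ω
Parallel: admittances add. Y = 1/R + 1/(jωL)
Y = (0.0307 − j0.0207) S
|Y| = 0.0370 S → |Z| = 1/|Y| = 27.0 Ω, ∠Z = −∠Y = 34.0°
cos φ = cos(34.0°) = 0.829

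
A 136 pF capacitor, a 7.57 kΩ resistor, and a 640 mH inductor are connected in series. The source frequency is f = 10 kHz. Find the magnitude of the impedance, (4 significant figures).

77190 Ω

ω = 2πf = 62830 rad/s
X_L = ωL = 40210 Ω
X_C = 1/(ωC) = 117000 Ω
Net reactance X = X_L − X_C = -76810 Ω
Z = 7570 − j76810 Ω
|Z| = √(7570² + 76810²) = 77190 Ω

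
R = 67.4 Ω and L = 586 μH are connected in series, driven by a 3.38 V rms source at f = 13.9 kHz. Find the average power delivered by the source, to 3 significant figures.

ω = 2πf = 87340 rad/s
X_L = ωL = 51.2 Ω
Z = 67.4 + j51.2 Ω
|Z| = √(67.4² + 51.2²) = 84.6 Ω
∠Z = arctan(51.2/67.4) = 37.2°
I = V/|Z| = 39.9 mA
P = VI cos φ = 3.38 × 0.0399 × cos(37.2°) = 108 mW

108 mW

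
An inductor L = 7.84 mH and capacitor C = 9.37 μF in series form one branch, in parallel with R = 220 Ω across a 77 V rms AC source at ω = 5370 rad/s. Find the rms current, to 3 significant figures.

3.48 A

X_L = ωL = 42.1 Ω
X_C = 1/(ωC) = 19.9 Ω
Branch 1: Z₁ = R = 220 Ω
Branch 2 (series LC): Z₂ = j(X_L − X_C) = j22.2 Ω
Parallel: Z = Z₁Z₂/(Z₁+Z₂), |Z| = 22.1 Ω, ∠Z = 84.2°
I = V/|Z| = 77/22.1 = 3.48 A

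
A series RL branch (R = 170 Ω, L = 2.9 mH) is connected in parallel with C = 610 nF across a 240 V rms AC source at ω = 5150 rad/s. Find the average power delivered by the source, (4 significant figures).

X_L = ωL = 14.93 Ω
X_C = 1/(ωC) = 318.3 Ω
Branch 1 (R+jX_L): Z₁ = 170.0 + j14.93 Ω, |Z₁| = 170.7 Ω
Branch 2 (−jX_C): Z₂ = −j318.3 Ω
Parallel: Z = Z₁Z₂/(Z₁+Z₂), |Z| = 156.2 Ω, ∠Z = -24.24°
I = V/|Z| = 1.536 A
P = VI cos φ = 240 × 1.536 × cos(-24.24°) = 336.2 W

336.2 W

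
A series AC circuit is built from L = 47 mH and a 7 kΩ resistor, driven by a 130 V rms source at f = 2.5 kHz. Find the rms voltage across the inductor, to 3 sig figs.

13.6 V

ω = 2πf = 15710 rad/s
X_L = ωL = 738 Ω
Z = 7000 + j738 Ω
|Z| = √(7000² + 738²) = 7040 Ω
I = V/|Z| = 18.5 mA
V_L = I·|Z_L| = 0.0185 × 738 = 13.6 V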